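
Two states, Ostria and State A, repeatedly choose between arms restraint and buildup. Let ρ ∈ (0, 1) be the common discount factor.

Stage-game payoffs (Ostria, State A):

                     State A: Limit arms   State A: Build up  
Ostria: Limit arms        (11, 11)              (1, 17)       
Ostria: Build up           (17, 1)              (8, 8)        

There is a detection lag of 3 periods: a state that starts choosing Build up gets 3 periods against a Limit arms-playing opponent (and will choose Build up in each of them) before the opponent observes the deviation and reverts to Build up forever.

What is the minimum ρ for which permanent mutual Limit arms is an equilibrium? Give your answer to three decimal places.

Deviating for the 3 undetected periods gains 17−11 = 6 per period over cooperation, then loses 11−8 = 3 per period forever once punishment starts.
Gain: 6(1 + ρ + … + ρ^2); loss: 3·ρ^3/(1−ρ).
No profitable deviation ⇔ 6(1−ρ^3) ≤ 3·ρ^3, i.e. ρ^3 ≥ 6/(6+3) = 2/3.
Hence ρ ≥ (2/3)^(1/3) ≈ 0.874.

0.874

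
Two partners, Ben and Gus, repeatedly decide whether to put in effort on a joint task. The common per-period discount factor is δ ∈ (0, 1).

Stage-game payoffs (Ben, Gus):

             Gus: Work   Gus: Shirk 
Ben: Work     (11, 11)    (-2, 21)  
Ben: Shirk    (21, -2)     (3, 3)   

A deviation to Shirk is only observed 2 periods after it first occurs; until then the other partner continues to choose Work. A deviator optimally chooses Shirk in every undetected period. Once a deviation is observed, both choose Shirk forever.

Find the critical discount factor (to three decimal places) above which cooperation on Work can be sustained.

0.745

A deviator earns 21 for 2 periods, then 3 forever; cooperating earns 11 forever. Multiplying the IC by (1−δ):
11 ≥ 21(1−δ^2) + 3δ^2, so 18·δ^2 ≥ 10 and δ^2 ≥ 5/9.
δ ≥ (5/9)^(1/2) ≈ 0.745.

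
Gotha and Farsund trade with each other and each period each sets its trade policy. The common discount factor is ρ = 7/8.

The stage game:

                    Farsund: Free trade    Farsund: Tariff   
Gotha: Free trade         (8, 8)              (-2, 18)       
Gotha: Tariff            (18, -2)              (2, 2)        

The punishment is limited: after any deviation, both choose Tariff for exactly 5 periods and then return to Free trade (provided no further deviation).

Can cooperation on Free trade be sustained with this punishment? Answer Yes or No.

IC: ρ+…+ρ^5 ≥ (18−8)/(8−2) = 5/3.
At ρ = 7/8: partial sum = 3.4096 ≥ 1.6667. Cooperation sustainable.

Yes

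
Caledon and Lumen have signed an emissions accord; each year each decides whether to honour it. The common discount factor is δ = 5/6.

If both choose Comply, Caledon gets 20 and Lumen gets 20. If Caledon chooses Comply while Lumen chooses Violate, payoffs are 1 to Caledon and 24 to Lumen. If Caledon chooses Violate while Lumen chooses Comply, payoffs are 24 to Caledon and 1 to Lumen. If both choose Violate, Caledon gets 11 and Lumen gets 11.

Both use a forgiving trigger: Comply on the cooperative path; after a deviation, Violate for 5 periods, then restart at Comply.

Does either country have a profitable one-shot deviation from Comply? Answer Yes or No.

Comparing payoff streams over the 6 periods until play realigns: cooperate → 20(1+δ+…+δ^5); deviate → 24 + 11(δ+…+δ^5).
Cooperation is sustained iff (20−11)(δ+…+δ^5) ≥ 24−20.
δ+…+δ^5 = 5/6·(1−(5/6)^5)/(1−5/6) = 2.9906, and (24−20)/(20−11) = 0.4444.
2.9906 ≥ 0.4444, so cooperation is sustainable.

No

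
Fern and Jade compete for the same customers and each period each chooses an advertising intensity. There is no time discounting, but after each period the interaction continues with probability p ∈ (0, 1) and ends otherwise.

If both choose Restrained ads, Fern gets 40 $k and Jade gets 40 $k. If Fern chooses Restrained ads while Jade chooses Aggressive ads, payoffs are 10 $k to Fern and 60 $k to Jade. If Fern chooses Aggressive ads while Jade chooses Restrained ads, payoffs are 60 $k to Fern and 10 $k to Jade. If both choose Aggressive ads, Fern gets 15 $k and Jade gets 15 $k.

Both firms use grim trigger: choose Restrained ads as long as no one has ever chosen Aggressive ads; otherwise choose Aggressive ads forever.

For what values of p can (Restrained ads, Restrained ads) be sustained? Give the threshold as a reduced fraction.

4/9

With no time discounting, the continuation probability p plays the role of the discount factor.
Grim-trigger IC: 40/(1−p) ≥ 60 + 15p/(1−p) ⇒ p ≥ (60−40)/(60−15) = 4/9.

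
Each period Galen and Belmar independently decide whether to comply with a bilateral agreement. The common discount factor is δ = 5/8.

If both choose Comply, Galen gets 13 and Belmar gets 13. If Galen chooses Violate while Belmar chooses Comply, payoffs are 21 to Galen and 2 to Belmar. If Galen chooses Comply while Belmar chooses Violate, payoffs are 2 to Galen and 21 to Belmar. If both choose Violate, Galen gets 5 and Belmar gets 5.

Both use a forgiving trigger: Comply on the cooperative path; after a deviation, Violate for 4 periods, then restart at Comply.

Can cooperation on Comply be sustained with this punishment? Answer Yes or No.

Yes

IC: δ+…+δ^4 ≥ (21−13)/(13−5) = 1.
At δ = 5/8: partial sum = 1.4124 ≥ 1.0000. Cooperation sustainable.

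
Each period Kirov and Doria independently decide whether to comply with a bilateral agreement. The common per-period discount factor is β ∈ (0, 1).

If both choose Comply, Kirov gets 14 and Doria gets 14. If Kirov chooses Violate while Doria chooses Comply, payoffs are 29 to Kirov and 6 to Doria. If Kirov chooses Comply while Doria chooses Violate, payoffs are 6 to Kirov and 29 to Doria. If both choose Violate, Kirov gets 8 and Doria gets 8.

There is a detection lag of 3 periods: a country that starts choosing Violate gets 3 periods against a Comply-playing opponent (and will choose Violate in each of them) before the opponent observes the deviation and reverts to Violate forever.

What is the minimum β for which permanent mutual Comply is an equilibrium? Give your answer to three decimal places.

0.894

The best deviation is to choose Violate for all 3 undetected periods, earning 29 each, then 8 forever once detected.
Deviation value: 29(1−β^3)/(1−β) + 8β^3/(1−β); cooperation value: 14/(1−β).
IC: 14 ≥ 29(1−β^3) + 8β^3 = 29 − 21β^3.
So β^3 ≥ 15/21 = 5/7, giving β ≥ (5/7)^(1/3) ≈ 0.894.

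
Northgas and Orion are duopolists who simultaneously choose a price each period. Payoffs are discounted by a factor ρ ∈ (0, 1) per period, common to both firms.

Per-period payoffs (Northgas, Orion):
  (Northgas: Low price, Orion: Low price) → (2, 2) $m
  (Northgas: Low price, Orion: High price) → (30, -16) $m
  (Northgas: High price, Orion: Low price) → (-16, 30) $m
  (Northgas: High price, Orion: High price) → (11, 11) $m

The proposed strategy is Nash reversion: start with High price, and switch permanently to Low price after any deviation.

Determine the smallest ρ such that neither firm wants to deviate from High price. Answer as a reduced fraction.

19/28

One-period gain from deviating is 30 − 11 = 19. The loss is 11 − 2 = 9 in every subsequent period, with present value 9·ρ/(1−ρ).
Deviation is unprofitable when 9·ρ/(1−ρ) ≥ 19, i.e. ρ/(1−ρ) ≥ 19/9.
Equivalently ρ ≥ 19/(19+9) = 19/28.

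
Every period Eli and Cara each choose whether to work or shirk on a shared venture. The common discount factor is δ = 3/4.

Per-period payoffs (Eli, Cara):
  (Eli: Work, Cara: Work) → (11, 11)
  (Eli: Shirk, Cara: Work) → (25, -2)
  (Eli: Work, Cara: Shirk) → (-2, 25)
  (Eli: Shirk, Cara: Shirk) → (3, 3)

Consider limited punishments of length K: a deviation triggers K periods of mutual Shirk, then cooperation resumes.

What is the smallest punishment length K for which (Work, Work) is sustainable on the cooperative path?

4

Need Σ_{k=1}^{K} δ^k ≥ (25−11)/(11−3) = 1.7500 at δ = 3/4.
At K = 3 the sum is 1.7344 < 1.7500; at K = 4 it is 2.0508 ≥ 1.7500.
So the minimum punishment length is K = 4.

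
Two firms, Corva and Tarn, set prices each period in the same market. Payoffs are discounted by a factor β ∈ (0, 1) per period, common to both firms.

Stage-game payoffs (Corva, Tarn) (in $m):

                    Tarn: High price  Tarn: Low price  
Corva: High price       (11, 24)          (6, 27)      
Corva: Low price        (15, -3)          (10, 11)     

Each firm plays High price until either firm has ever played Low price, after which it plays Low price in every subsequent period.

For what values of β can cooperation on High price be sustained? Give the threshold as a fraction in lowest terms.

4/5

Corva: cooperation gives 11 each period; deviation gives 15 once then 10 forever.
  11/(1−β) ≥ 15 + 10β/(1−β) ⇒ β ≥ 4/5.
Tarn: cooperation gives 24 each period; deviation gives 27 once then 11 forever.
  β ≥ 3/16.
Both must hold, so the binding constraint is Corva's: β ≥ 4/5.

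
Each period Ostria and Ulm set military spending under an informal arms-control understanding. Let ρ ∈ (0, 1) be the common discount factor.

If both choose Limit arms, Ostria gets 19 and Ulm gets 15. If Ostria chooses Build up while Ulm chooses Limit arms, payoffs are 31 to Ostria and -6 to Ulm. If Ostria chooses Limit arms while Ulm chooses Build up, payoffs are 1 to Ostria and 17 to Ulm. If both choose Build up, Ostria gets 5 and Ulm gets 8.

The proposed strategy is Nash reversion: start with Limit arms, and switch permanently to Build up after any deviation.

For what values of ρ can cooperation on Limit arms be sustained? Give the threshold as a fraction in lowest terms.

Ostria's threshold: (31−19)/(31−5) = 6/13.
Ulm's threshold: (17−15)/(17−8) = 2/9.
6/13 > 2/9, so Ostria binds and ρ* = 6/13.

6/13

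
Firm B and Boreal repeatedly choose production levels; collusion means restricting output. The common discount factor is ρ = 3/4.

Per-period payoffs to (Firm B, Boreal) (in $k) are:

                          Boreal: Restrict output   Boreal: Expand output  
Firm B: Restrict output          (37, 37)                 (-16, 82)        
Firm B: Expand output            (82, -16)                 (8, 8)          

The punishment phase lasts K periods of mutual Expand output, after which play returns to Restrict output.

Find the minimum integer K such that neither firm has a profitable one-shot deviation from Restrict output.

Need Σ_{k=1}^{K} ρ^k ≥ (82−37)/(37−8) = 1.5517 at ρ = 3/4.
At K = 2 the sum is 1.3125 < 1.5517; at K = 3 it is 1.7344 ≥ 1.5517.
So the minimum punishment length is K = 3.

3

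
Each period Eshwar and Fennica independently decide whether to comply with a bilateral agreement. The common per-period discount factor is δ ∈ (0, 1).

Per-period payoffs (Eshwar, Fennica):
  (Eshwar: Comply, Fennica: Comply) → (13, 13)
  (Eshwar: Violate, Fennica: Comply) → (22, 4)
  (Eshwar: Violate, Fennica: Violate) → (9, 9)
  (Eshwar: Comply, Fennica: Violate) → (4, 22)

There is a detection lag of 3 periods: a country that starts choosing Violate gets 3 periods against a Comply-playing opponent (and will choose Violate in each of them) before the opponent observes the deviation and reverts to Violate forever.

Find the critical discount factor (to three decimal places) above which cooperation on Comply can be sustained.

0.885

Deviating for the 3 undetected periods gains 22−13 = 9 per period over cooperation, then loses 13−9 = 4 per period forever once punishment starts.
Gain: 9(1 + δ + … + δ^2); loss: 4·δ^3/(1−δ).
No profitable deviation ⇔ 9(1−δ^3) ≤ 4·δ^3, i.e. δ^3 ≥ 9/(9+4) = 9/13.
Hence δ ≥ (9/13)^(1/3) ≈ 0.885.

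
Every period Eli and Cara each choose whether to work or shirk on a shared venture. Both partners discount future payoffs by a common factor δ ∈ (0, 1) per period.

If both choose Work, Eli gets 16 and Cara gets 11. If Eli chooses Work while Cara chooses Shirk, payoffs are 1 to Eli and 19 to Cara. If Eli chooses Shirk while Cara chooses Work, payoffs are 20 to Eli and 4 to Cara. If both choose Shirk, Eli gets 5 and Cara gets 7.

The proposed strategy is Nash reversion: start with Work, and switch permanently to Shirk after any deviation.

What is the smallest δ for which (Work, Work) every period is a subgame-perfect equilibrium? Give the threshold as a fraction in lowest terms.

2/3

Eli's threshold: (20−16)/(20−5) = 4/15.
Cara's threshold: (19−11)/(19−7) = 2/3.
4/15 < 2/3, so Cara binds and δ* = 2/3.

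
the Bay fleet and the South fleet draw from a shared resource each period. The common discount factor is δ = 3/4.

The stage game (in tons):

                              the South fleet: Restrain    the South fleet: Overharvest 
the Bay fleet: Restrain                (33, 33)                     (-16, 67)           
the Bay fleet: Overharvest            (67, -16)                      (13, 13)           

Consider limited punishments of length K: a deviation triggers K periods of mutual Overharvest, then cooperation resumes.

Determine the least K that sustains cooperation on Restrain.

3

Need Σ_{k=1}^{K} δ^k ≥ (67−33)/(33−13) = 1.7000 at δ = 3/4.
At K = 2 the sum is 1.3125 < 1.7000; at K = 3 it is 1.7344 ≥ 1.7000.
So the minimum punishment length is K = 3.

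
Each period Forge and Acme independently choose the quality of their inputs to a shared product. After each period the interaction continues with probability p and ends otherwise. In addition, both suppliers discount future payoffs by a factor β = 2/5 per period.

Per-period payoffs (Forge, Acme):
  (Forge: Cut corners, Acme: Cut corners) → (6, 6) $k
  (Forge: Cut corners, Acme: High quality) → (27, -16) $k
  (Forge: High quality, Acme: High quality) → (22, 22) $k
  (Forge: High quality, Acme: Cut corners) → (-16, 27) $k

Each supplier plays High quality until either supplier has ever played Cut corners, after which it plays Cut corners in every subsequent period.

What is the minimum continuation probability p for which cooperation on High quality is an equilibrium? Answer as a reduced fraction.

With continuation probability p and discount β, the effective per-period discount factor is βp.
Grim-trigger IC: βp ≥ (27−22)/(27−6) = 5/21.
So p ≥ (5/21)/(2/5) = 25/42.

25/42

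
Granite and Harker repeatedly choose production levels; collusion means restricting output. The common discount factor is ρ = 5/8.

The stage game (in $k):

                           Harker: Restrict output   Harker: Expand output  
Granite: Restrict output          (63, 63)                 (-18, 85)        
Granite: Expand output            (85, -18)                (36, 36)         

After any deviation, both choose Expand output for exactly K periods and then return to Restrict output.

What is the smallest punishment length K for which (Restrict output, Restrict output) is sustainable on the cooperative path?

IC: ρ(1−ρ^K)/(1−ρ) ≥ (85−63)/(63−36) = 22/27.
With ρ = 5/8: need 1 − ρ^K ≥ 22/27·(1−5/8)/(5/8), i.e. ρ^K ≤ 0.5111.
Since (5/8)^1 = 0.6250 and (5/8)^2 = 0.3906, the smallest such K is 2.

2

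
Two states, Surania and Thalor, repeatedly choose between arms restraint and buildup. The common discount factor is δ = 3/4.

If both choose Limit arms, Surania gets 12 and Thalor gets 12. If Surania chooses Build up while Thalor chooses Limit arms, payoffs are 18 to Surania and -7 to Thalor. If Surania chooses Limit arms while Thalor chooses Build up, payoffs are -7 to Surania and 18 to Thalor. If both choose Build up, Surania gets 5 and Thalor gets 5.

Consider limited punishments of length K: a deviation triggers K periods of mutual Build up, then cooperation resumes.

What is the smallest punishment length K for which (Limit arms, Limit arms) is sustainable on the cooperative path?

2

No profitable deviation requires (12−5)(δ+…+δ^K) ≥ 18−12, i.e. δ+…+δ^K ≥ 6/7 ≈ 0.8571.
With δ = 3/4, the partial sums are K=1: 0.7500, K=2: 1.3125.
K = 2 is the first length at which the sum reaches 0.8571.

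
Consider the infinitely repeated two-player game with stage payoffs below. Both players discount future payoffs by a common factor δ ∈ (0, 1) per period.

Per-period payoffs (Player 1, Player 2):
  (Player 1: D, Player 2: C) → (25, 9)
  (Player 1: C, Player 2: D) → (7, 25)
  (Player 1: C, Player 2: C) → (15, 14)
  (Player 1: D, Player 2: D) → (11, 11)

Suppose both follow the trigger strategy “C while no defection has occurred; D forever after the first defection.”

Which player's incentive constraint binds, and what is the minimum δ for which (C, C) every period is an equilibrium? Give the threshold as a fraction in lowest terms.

For Player 1: deviation gain 25−15 = 10, per-period punishment loss 15−11 = 4. IC gives δ ≥ 10/14 = 5/7.
For Player 2: gain 11, loss 3 per period, so δ ≥ 11/14.
The tighter constraint is Player 2's, so cooperation needs δ ≥ 11/14.

Player 2; δ ≥ 11/14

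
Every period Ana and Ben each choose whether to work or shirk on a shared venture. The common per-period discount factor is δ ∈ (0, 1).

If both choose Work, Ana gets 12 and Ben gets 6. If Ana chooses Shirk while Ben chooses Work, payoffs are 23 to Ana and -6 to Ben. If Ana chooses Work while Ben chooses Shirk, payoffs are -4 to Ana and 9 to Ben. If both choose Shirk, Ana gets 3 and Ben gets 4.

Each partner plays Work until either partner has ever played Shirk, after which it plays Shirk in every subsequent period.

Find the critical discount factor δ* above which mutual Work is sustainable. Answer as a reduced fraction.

3/5

Ana: cooperation gives 12 each period; deviation gives 23 once then 3 forever.
  12/(1−δ) ≥ 23 + 3δ/(1−δ) ⇒ δ ≥ 11/20.
Ben: cooperation gives 6 each period; deviation gives 9 once then 4 forever.
  δ ≥ 3/5.
Both must hold, so the binding constraint is Ben's: δ ≥ 3/5.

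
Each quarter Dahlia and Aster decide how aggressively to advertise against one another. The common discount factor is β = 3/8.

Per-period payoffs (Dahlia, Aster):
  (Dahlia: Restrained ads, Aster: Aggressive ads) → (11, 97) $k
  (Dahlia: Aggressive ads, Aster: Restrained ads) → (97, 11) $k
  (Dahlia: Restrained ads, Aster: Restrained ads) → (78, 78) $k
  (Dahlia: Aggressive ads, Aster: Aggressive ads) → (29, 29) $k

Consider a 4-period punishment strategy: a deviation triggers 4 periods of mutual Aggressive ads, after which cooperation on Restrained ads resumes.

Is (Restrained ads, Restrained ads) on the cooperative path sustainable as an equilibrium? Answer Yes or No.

IC: β+…+β^4 ≥ (97−78)/(78−29) = 19/49.
At β = 3/8: partial sum = 0.5881 ≥ 0.3878. Cooperation sustainable.

Yes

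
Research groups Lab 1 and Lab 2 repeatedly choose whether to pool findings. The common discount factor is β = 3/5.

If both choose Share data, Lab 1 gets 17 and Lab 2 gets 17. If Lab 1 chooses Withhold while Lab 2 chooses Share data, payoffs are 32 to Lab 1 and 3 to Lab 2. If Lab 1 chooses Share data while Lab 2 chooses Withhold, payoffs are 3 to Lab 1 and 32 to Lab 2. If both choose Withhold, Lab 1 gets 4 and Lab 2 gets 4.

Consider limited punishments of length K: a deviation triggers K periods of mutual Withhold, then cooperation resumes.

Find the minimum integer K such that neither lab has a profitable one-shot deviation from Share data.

3

IC: β(1−β^K)/(1−β) ≥ (32−17)/(17−4) = 15/13.
With β = 3/5: need 1 − β^K ≥ 15/13·(1−3/5)/(3/5), i.e. β^K ≤ 0.2308.
Since (3/5)^2 = 0.3600 and (3/5)^3 = 0.2160, the smallest such K is 3.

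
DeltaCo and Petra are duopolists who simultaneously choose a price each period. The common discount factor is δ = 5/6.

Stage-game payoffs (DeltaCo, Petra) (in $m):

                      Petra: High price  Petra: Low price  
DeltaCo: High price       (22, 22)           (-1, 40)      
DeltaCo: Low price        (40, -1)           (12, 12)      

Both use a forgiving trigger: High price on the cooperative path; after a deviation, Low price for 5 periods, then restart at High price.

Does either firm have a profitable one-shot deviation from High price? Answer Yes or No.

No

A one-shot deviation gives 40 now, then 12 for 5 periods, then back to 22.
Gain from deviating: (40−22) today; loss: (22−12) in each of the next 5 periods.
No-deviation condition: (22−12)(δ+…+δ^5) ≥ 40−22, i.e. δ+…+δ^5 ≥ 9/5.
At δ = 5/6: δ+…+δ^5 = 2.9906 ≥ 1.8000.
So cooperation is sustainable.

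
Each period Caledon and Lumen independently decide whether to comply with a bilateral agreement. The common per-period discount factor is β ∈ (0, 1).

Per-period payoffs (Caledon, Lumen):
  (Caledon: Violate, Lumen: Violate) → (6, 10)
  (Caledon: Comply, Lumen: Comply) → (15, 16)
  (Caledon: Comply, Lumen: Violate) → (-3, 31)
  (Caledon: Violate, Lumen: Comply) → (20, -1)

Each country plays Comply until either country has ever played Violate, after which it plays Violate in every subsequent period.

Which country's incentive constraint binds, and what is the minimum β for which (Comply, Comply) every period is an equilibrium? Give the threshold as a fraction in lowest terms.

Caledon's threshold: (20−15)/(20−6) = 5/14.
Lumen's threshold: (31−16)/(31−10) = 5/7.
5/14 < 5/7, so Lumen binds and β* = 5/7.

Lumen; β ≥ 5/7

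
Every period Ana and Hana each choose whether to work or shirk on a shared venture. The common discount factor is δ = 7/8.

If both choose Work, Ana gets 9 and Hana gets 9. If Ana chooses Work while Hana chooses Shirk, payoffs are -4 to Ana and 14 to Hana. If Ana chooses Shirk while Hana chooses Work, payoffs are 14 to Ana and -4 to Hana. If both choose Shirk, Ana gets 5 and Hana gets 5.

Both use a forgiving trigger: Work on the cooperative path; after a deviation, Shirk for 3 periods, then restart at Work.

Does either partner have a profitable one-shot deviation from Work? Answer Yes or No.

A one-shot deviation gives 14 now, then 5 for 3 periods, then back to 9.
Gain from deviating: (14−9) today; loss: (9−5) in each of the next 3 periods.
No-deviation condition: (9−5)(δ+…+δ^3) ≥ 14−9, i.e. δ+…+δ^3 ≥ 5/4.
At δ = 7/8: δ+…+δ^3 = 2.3105 ≥ 1.2500.
So cooperation is sustainable.

No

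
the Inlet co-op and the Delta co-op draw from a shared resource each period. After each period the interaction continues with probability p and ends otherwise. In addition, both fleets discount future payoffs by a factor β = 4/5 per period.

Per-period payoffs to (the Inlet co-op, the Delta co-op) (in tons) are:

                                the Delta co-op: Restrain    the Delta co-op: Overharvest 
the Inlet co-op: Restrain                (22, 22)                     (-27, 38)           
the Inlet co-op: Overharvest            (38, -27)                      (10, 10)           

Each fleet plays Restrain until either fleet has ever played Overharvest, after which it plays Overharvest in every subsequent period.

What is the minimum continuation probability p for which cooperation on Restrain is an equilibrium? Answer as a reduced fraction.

5/7

Expected continuation weight on next period's payoff is β·p = 4/5·p, which plays the role of the discount factor.
Cooperation requires 4/5·p ≥ (38−22)/(38−10) = 4/7, hence p ≥ 5/7.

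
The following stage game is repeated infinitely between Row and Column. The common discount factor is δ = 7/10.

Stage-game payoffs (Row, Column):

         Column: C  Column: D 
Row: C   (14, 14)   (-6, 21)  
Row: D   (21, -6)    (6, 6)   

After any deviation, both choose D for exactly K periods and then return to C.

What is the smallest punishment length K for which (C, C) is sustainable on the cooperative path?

2

Need Σ_{k=1}^{K} δ^k ≥ (21−14)/(14−6) = 0.8750 at δ = 7/10.
At K = 1 the sum is 0.7000 < 0.8750; at K = 2 it is 1.1900 ≥ 0.8750.
So the minimum punishment length is K = 2.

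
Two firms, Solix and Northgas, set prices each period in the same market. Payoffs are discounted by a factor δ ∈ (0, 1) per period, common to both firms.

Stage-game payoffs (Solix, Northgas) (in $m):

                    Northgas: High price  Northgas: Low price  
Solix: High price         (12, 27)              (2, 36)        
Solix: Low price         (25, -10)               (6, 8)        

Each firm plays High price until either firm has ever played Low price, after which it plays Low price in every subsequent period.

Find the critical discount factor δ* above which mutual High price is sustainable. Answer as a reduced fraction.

13/19

For Solix: deviation gain 25−12 = 13, per-period punishment loss 12−6 = 6. IC gives δ ≥ 13/19.
For Northgas: gain 9, loss 19 per period, so δ ≥ 9/28.
The tighter constraint is Solix's, so cooperation needs δ ≥ 13/19.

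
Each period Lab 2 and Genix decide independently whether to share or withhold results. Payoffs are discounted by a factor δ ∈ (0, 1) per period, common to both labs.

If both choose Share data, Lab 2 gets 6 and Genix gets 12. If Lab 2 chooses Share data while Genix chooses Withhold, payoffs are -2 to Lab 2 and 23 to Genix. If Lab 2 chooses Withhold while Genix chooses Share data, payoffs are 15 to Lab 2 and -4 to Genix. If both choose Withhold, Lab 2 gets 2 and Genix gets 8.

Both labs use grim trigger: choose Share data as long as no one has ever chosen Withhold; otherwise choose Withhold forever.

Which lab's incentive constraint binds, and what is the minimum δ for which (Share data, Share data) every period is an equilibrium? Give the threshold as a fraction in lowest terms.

Genix; δ ≥ 11/15

Lab 2's threshold: (15−6)/(15−2) = 9/13.
Genix's threshold: (23−12)/(23−8) = 11/15.
9/13 < 11/15, so Genix binds and δ* = 11/15.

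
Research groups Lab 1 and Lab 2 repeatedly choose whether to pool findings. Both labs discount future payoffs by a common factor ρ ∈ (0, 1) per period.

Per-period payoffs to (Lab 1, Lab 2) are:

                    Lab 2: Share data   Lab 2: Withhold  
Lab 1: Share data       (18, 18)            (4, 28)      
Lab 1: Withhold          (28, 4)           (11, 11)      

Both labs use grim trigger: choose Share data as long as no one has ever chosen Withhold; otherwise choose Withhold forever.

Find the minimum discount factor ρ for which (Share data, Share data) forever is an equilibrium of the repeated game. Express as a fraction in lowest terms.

10/17

18/(1−ρ) ≥ 28 + 11ρ/(1−ρ)
18 ≥ 28 − 17ρ
ρ ≥ 10/17.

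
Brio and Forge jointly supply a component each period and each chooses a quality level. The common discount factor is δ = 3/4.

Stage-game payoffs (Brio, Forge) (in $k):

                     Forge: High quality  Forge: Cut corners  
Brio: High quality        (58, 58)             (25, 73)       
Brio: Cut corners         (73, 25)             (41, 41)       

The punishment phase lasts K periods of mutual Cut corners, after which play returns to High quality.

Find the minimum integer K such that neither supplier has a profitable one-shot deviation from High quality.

2

IC: δ(1−δ^K)/(1−δ) ≥ (73−58)/(58−41) = 15/17.
With δ = 3/4: need 1 − δ^K ≥ 15/17·(1−3/4)/(3/4), i.e. δ^K ≤ 0.7059.
Since (3/4)^1 = 0.7500 and (3/4)^2 = 0.5625, the smallest such K is 2.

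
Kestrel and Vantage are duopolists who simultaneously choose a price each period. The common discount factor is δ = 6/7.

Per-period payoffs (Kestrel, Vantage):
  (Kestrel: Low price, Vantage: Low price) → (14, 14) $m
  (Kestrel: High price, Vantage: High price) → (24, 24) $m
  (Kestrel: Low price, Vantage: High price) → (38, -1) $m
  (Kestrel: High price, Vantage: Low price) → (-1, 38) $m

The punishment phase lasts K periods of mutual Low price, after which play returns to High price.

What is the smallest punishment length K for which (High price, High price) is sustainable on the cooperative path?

Need Σ_{k=1}^{K} δ^k ≥ (38−24)/(24−14) = 1.4000 at δ = 6/7.
At K = 1 the sum is 0.8571 < 1.4000; at K = 2 it is 1.5918 ≥ 1.4000.
So the minimum punishment length is K = 2.

2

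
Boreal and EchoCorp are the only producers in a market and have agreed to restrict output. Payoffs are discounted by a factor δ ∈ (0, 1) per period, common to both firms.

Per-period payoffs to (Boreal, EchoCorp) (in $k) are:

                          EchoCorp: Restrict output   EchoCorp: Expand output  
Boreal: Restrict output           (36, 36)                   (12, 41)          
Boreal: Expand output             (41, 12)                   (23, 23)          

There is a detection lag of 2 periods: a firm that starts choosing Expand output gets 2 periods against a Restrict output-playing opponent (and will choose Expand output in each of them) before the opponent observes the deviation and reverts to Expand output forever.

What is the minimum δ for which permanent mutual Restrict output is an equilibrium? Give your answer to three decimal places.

0.527

Deviating for the 2 undetected periods gains 41−36 = 5 per period over cooperation, then loses 36−23 = 13 per period forever once punishment starts.
Gain: 5(1 + δ + … + δ^1); loss: 13·δ^2/(1−δ).
No profitable deviation ⇔ 5(1−δ^2) ≤ 13·δ^2, i.e. δ^2 ≥ 5/(5+13) = 5/18.
Hence δ ≥ (5/18)^(1/2) ≈ 0.527.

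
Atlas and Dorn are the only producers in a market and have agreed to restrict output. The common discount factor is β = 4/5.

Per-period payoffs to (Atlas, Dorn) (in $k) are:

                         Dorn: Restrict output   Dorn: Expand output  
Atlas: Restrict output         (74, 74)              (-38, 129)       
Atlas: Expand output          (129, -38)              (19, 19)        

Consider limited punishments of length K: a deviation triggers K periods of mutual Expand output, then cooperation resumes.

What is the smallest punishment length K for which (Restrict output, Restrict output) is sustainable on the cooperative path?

IC: β(1−β^K)/(1−β) ≥ (129−74)/(74−19) = 1.
With β = 4/5: need 1 − β^K ≥ 1·(1−4/5)/(4/5), i.e. β^K ≤ 0.7500.
Since (4/5)^1 = 0.8000 and (4/5)^2 = 0.6400, the smallest such K is 2.

2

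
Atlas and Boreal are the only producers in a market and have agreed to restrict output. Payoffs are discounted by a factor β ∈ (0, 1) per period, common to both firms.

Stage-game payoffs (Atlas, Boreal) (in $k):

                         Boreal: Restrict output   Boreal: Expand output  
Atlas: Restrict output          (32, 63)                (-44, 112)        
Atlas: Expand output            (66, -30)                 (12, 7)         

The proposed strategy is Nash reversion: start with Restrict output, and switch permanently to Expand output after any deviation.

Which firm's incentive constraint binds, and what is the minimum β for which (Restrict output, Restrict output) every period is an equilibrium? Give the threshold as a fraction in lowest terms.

Atlas: cooperation gives 32 each period; deviation gives 66 once then 12 forever.
  32/(1−β) ≥ 66 + 12β/(1−β) ⇒ β ≥ 34/54 = 17/27.
Boreal: cooperation gives 63 each period; deviation gives 112 once then 7 forever.
  β ≥ 49/105 = 7/15.
Both must hold, so the binding constraint is Atlas's: β ≥ 17/27.

Atlas; β ≥ 17/27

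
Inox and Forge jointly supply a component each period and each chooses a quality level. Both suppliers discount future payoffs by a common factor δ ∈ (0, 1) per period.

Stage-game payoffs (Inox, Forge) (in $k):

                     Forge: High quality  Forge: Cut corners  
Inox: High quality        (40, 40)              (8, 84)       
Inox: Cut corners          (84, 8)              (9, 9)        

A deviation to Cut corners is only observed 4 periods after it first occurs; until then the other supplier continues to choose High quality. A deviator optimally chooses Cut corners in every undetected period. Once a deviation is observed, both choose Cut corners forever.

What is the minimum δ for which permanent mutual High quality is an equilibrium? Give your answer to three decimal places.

The best deviation is to choose Cut corners for all 4 undetected periods, earning 84 each, then 9 forever once detected.
Deviation value: 84(1−δ^4)/(1−δ) + 9δ^4/(1−δ); cooperation value: 40/(1−δ).
IC: 40 ≥ 84(1−δ^4) + 9δ^4 = 84 − 75δ^4.
So δ^4 ≥ 44/75, giving δ ≥ (44/75)^(1/4) ≈ 0.875.

0.875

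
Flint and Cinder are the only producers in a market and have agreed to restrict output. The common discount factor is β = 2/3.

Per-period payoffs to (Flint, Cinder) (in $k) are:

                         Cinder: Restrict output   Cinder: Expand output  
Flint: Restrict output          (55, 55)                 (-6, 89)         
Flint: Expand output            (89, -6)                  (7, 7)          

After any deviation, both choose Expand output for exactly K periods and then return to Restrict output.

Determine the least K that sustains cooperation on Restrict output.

Need Σ_{k=1}^{K} β^k ≥ (89−55)/(55−7) = 0.7083 at β = 2/3.
At K = 1 the sum is 0.6667 < 0.7083; at K = 2 it is 1.1111 ≥ 0.7083.
So the minimum punishment length is K = 2.

2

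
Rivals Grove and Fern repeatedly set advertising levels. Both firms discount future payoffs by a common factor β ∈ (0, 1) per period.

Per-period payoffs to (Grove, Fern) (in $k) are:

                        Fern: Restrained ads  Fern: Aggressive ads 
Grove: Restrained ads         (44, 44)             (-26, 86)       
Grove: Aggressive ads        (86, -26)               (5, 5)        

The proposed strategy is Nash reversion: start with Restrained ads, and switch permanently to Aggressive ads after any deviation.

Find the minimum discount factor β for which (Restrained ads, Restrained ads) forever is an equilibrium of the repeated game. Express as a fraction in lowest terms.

14/27

Under grim trigger the critical discount factor is (T−C)/(T−P) with T = 86, C = 44, P = 5.
β* = (86−44)/(86−5) = 42/81 = 14/27.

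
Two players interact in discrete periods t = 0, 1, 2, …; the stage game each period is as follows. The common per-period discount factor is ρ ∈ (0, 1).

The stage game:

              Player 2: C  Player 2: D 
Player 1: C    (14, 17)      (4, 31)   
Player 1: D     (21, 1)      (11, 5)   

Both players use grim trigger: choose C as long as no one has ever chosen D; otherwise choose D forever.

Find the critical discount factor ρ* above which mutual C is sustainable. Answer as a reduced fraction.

7/10

For Player 1: deviation gain 21−14 = 7, per-period punishment loss 14−11 = 3. IC gives ρ ≥ 7/10.
For Player 2: gain 14, loss 12 per period, so ρ ≥ 14/26 = 7/13.
The tighter constraint is Player 1's, so cooperation needs ρ ≥ 7/10.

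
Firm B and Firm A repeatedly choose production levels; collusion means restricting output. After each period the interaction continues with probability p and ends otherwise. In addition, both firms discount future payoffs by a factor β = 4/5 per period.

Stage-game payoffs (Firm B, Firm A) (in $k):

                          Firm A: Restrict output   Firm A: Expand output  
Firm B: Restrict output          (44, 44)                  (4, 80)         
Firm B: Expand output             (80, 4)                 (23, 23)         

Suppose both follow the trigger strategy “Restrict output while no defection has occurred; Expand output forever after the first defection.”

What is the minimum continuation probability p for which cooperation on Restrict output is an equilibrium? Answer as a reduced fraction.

15/19

With continuation probability p and discount β, the effective per-period discount factor is βp.
Grim-trigger IC: βp ≥ (80−44)/(80−23) = 12/19.
So p ≥ (12/19)/(4/5) = 15/19.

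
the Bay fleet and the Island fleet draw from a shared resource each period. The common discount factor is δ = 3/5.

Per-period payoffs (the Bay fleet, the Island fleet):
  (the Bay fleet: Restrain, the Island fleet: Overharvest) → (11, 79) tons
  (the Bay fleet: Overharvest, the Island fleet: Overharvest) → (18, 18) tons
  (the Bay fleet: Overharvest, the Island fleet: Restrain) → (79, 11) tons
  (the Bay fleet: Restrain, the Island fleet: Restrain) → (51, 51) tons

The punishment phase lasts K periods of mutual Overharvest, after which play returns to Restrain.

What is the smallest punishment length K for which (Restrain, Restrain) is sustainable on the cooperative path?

2

No profitable deviation requires (51−18)(δ+…+δ^K) ≥ 79−51, i.e. δ+…+δ^K ≥ 28/33 ≈ 0.8485.
With δ = 3/5, the partial sums are K=1: 0.6000, K=2: 0.9600.
K = 2 is the first length at which the sum reaches 0.8485.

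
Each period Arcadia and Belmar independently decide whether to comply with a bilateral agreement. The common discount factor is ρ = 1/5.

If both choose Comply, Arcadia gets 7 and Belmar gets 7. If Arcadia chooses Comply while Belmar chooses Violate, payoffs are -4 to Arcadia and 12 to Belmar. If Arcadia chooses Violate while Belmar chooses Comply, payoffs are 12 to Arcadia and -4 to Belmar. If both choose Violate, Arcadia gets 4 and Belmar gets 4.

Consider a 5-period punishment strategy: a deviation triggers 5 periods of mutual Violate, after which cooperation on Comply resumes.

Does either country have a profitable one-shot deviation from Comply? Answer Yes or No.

Yes

IC: ρ+…+ρ^5 ≥ (12−7)/(7−4) = 5/3.
At ρ = 1/5: partial sum = 0.2499 < 1.6667. Cooperation not sustainable.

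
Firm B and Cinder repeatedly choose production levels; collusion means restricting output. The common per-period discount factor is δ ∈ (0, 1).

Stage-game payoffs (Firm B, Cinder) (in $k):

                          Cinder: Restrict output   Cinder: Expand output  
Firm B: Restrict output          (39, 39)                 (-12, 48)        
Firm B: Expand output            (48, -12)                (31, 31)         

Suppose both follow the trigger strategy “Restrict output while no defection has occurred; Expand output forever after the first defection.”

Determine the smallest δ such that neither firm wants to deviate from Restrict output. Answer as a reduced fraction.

39/(1−δ) ≥ 48 + 31δ/(1−δ)
39 ≥ 48 − 17δ
δ ≥ 9/17.

9/17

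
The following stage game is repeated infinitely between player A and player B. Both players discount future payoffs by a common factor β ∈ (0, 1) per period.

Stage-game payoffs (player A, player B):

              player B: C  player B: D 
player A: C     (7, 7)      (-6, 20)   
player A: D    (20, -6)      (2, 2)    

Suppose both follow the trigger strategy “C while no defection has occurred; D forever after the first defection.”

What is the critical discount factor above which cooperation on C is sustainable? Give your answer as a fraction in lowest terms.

13/18

Under grim trigger the critical discount factor is (T−C)/(T−P) with T = 20, C = 7, P = 2.
β* = (20−7)/(20−2) = 13/18.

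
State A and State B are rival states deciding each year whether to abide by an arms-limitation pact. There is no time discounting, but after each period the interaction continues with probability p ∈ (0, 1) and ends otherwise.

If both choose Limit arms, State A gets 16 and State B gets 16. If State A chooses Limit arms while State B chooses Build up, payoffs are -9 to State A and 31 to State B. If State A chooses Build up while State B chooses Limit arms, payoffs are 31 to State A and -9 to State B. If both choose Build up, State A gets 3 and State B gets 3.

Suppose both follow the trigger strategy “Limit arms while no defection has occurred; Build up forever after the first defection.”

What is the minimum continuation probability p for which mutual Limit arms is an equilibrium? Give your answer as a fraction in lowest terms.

With no time discounting, the continuation probability p plays the role of the discount factor.
Grim-trigger IC: 16/(1−p) ≥ 31 + 3p/(1−p) ⇒ p ≥ (31−16)/(31−3) = 15/28.

15/28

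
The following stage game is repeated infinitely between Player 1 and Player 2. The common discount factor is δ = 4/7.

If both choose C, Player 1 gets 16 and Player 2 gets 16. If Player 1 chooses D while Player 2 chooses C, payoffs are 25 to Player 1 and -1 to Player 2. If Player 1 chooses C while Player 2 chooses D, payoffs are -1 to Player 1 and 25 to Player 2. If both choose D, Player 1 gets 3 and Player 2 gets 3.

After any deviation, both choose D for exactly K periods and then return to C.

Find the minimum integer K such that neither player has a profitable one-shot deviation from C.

2

No profitable deviation requires (16−3)(δ+…+δ^K) ≥ 25−16, i.e. δ+…+δ^K ≥ 9/13 ≈ 0.6923.
With δ = 4/7, the partial sums are K=1: 0.5714, K=2: 0.8980.
K = 2 is the first length at which the sum reaches 0.6923.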